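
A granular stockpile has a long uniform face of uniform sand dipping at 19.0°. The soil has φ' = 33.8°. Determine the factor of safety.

For a dry cohesionless infinite slope the factor of safety is FS = tanφ' / tanβ.
FS = tan33.8° / tan19.0° = 0.6694 / 0.3443 = 1.944

FS = 1.94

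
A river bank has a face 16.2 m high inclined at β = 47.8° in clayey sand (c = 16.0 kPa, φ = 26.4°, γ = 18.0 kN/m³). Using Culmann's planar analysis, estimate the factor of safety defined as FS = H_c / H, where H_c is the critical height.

FS = 2.11

H_c = (4c/γ) · sinβ cosφ / [1 − cos(β − φ)]
    = (4·16.0/18.0) · sin47.8°·cos26.4° / [1 − cos21.4°]
    = 3.556 · 0.6635 / 0.0689 = 34.22 m
FS = H_c / H = 34.22 / 16.2 = 2.112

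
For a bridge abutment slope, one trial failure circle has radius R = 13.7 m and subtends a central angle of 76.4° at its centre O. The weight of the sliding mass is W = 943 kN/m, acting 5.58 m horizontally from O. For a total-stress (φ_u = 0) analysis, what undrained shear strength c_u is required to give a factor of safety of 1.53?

c_u = 32.2 kPa

FS = c_u·L_a·R / (W·d), so c_u = FS·W·d / (L_a·R).
Arc length L_a = R·θ = 13.7·(76.4°·π/180) = 13.7·1.3334 = 18.27 m
c_u = 1.53·943·5.58 / (18.27·13.7) = 8050.8 / 250.27 = 32.17 kPa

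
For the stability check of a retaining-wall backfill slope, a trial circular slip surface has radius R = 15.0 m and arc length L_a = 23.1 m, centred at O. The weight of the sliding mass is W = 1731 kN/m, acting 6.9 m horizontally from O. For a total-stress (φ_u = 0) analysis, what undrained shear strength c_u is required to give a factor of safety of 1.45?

c_u = 50.0 kPa

FS = c_u·L_a·R / (W·d), so c_u = FS·W·d / (L_a·R).
c_u = 1.45·1731·6.9 / (23.10·15.0) = 17318.7 / 346.50 = 49.98 kPa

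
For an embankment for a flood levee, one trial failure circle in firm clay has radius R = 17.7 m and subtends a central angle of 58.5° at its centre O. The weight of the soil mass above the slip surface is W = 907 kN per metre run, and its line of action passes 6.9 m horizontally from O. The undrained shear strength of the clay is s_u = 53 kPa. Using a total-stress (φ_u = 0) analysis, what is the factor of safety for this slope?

FS = 2.71

Taking moments about the centre O, the resisting moment is provided by the undrained shear strength acting along the arc:
Arc length L_a = R·θ = 17.7·(58.5°·π/180) = 17.7·1.0210 = 18.07 m
M_R = s_u·L_a·R = 53·18.07·17.7 = 16953.4 kN·m/m
M_D = W·d = 907·6.9 = 6258.3 kN·m/m
FS = M_R / M_D = 16953.4 / 6258.3 = 2.709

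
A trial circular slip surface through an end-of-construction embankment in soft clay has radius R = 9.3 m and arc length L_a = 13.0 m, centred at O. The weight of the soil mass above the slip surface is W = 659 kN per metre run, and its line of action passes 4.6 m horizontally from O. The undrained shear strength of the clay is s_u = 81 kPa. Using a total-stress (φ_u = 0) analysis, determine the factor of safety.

Taking moments about the centre O, the resisting moment is provided by the undrained shear strength acting along the arc:
M_R = s_u·L_a·R = 81·13.00·9.3 = 9792.9 kN·m/m
M_D = W·d = 659·4.6 = 3031.4 kN·m/m
FS = M_R / M_D = 9792.9 / 3031.4 = 3.230

FS = 3.23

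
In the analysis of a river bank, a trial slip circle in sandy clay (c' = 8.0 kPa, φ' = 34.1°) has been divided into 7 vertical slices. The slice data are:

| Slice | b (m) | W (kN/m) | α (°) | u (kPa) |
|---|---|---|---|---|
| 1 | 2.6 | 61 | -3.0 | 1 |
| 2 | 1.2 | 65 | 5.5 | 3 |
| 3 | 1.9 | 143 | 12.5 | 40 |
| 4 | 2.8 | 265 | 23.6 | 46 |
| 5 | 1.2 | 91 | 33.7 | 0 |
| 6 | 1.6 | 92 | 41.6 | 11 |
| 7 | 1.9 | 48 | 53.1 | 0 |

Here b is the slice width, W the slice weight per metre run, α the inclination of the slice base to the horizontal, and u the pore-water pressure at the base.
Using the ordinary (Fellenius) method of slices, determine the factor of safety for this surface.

Ordinary method of slices: FS = Σ[c'·Δl_i + (W_i cosα_i − u_i·Δl_i)·tanφ'] / Σ W_i sinα_i, with Δl_i = b_i / cosα_i.
Slice 1: Δl = 2.6/cos(-3.0°) = 2.604 m; N'_1 = 61·cos(-3.0°) − 1·2.604 = 58.3; c'Δl = 20.83; W sinα = -3.2
Slice 2: Δl = 1.2/cos5.5° = 1.206 m; N'_2 = 65·cos5.5° − 3·1.206 = 61.1; c'Δl = 9.64; W sinα = 6.2
Slice 3: Δl = 1.9/cos12.5° = 1.946 m; N'_3 = 143·cos12.5° − 40·1.946 = 61.8; c'Δl = 15.57; W sinα = 31.0
Slice 4: Δl = 2.8/cos23.6° = 3.056 m; N'_4 = 265·cos23.6° − 46·3.056 = 102.3; c'Δl = 24.44; W sinα = 106.1
Slice 5: Δl = 1.2/cos33.7° = 1.442 m; N'_5 = 91·cos33.7° − 0·1.442 = 75.7; c'Δl = 11.54; W sinα = 50.5
Slice 6: Δl = 1.6/cos41.6° = 2.140 m; N'_6 = 92·cos41.6° − 11·2.140 = 45.3; c'Δl = 17.12; W sinα = 61.1
Slice 7: Δl = 1.9/cos53.1° = 3.164 m; N'_7 = 48·cos53.1° − 0·3.164 = 28.8; c'Δl = 25.32; W sinα = 38.4
Σc'Δl = 124.5 kN/m; ΣN' = 433.2 kN/m; ΣW sinα = 290.0 kN/m
Resisting = 124.5 + 433.2·tan34.1° = 124.5 + 293.3 = 417.8 kN/m
FS = 417.8 / 290.0 = 1.440

FS = 1.44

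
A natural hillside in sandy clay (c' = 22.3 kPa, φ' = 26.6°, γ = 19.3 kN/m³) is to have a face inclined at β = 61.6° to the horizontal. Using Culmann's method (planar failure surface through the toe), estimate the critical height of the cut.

H_c = 20.10 m

Culmann's analysis gives the critical failure plane at α_cr = (β + φ')/2 = (61.6 + 26.6)/2 = 44.1°, and the critical height
H_c = (4c'/γ) · sinβ cosφ' / [1 − cos(β − φ')]
    = (4·22.3/19.3) · sin61.6°·cos26.6° / [1 − cos(35.0°)]
    = 4.622 · 0.8796·0.8942 / [1 − 0.8192]
    = 4.622 · 0.7865 / 0.1808
    = 20.10 m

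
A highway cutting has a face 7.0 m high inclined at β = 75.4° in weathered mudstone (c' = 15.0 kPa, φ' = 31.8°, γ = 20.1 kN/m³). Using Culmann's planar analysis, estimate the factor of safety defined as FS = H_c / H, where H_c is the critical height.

FS = 1.27

H_c = (4c'/γ) · sinβ cosφ' / [1 − cos(β − φ')]
    = (4·15.0/20.1) · sin75.4°·cos31.8° / [1 − cos43.6°]
    = 2.985 · 0.8224 / 0.2758 = 8.90 m
FS = H_c / H = 8.90 / 7.0 = 1.272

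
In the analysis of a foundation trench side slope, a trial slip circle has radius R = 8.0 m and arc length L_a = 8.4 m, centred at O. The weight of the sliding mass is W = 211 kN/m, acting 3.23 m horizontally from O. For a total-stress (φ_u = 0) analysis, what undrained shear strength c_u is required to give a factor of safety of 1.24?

c_u = 12.6 kPa

FS = c_u·L_a·R / (W·d), so c_u = FS·W·d / (L_a·R).
c_u = 1.24·211·3.23 / (8.40·8.0) = 845.1 / 67.20 = 12.58 kPa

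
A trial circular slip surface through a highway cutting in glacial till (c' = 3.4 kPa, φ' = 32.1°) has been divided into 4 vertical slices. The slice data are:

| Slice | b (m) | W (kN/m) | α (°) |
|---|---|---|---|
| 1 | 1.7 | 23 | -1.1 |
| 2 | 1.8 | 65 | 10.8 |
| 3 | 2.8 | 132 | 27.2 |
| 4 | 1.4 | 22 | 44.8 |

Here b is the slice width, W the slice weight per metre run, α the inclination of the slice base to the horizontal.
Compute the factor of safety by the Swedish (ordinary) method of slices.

FS = 1.91

Ordinary method of slices: FS = Σ[c'·Δl_i + (W_i cosα_i)·tanφ'] / Σ W_i sinα_i, with Δl_i = b_i / cosα_i.
Slice 1: Δl = 1.7/cos(-1.1°) = 1.700 m; N'_1 = 23·cos(-1.1°) = 23.0; c'Δl = 5.78; W sinα = -0.4
Slice 2: Δl = 1.8/cos10.8° = 1.832 m; N'_2 = 65·cos10.8° = 63.8; c'Δl = 6.23; W sinα = 12.2
Slice 3: Δl = 2.8/cos27.2° = 3.148 m; N'_3 = 132·cos27.2° = 117.4; c'Δl = 10.70; W sinα = 60.3
Slice 4: Δl = 1.4/cos44.8° = 1.973 m; N'_4 = 22·cos44.8° = 15.6; c'Δl = 6.71; W sinα = 15.5
Σc'Δl = 29.4 kN/m; ΣN' = 219.9 kN/m; ΣW sinα = 87.6 kN/m
Resisting = 29.4 + 219.9·tan32.1° = 29.4 + 137.9 = 167.3 kN/m
FS = 167.3 / 87.6 = 1.911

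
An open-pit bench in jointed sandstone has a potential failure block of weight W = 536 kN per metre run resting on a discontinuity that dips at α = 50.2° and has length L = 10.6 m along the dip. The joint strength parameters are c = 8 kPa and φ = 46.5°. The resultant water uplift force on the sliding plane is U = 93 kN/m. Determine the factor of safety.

FS = 0.85

Resolving the block weight along and normal to the plane and applying the Mohr–Coulomb strength on the joint:
N' = W cosα − U = 536·cos50.2° − 93 = 250.1 kN/m
Driving force T = W sinα = 536·sin50.2° = 411.8 kN/m
Resisting force R = c·L + N'·tanφ = 8·10.6 + 250.1·tan46.5° = 84.8 + 263.5 = 348.3 kN/m
FS = R / T = 348.3 / 411.8 = 0.846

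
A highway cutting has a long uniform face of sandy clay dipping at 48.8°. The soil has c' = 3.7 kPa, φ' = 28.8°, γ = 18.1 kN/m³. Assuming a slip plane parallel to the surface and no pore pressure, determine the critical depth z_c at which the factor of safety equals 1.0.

z_c = 0.80 m

Setting FS = 1.00 in FS = [c' + γz cos²β tanφ'] / [γz sinβ cosβ] and solving for z:
z = c' / [γ cosβ (FS·sinβ − cosβ·tanφ')]
  = 3.7 / [18.1·cos48.8°·(1.00·sin48.8° − cos48.8°·tan28.8°)]
  = 3.7 / [18.1·0.6587·(1.00·0.7524 − 0.6587·0.5498)]
  = 3.7 / 4.6532 = 0.795 m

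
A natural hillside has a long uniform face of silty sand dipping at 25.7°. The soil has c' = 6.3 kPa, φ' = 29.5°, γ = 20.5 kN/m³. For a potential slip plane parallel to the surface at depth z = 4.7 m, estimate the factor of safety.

FS = 1.34

For an infinite slope with a slip plane parallel to the surface (no pore pressure): FS = [c' + γz cos²β tanφ'] / [γz sinβ cosβ].
γz = 20.5·4.7 = 96.35 kN/m²
Numerator = 6.3 + 96.35·cos²25.7°·tan29.5° = 6.3 + 96.35·0.8119·0.5658 = 50.561 kPa
Denominator = 96.35·sin25.7°·cos25.7° = 96.35·0.4337·0.9011 = 37.650 kPa
FS = 50.561 / 37.650 = 1.343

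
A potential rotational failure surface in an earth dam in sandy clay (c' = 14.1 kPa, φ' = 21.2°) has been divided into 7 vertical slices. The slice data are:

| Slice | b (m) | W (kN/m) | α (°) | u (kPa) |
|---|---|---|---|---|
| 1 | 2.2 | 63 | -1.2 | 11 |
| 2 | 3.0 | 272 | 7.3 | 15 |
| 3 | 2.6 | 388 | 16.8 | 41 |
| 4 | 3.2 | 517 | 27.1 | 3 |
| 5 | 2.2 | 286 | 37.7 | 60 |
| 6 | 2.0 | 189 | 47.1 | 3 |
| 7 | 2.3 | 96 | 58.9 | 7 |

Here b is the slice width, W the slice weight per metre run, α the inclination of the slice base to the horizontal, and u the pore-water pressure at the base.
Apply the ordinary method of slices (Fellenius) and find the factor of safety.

FS = 0.98

Ordinary method of slices: FS = Σ[c'·Δl_i + (W_i cosα_i − u_i·Δl_i)·tanφ'] / Σ W_i sinα_i, with Δl_i = b_i / cosα_i.
Slice 1: Δl = 2.2/cos(-1.2°) = 2.200 m; N'_1 = 63·cos(-1.2°) − 11·2.200 = 38.8; c'Δl = 31.03; W sinα = -1.3
Slice 2: Δl = 3.0/cos7.3° = 3.025 m; N'_2 = 272·cos7.3° − 15·3.025 = 224.4; c'Δl = 42.65; W sinα = 34.6
Slice 3: Δl = 2.6/cos16.8° = 2.716 m; N'_3 = 388·cos16.8° − 41·2.716 = 260.1; c'Δl = 38.29; W sinα = 112.1
Slice 4: Δl = 3.2/cos27.1° = 3.595 m; N'_4 = 517·cos27.1° − 3·3.595 = 449.5; c'Δl = 50.68; W sinα = 235.5
Slice 5: Δl = 2.2/cos37.7° = 2.781 m; N'_5 = 286·cos37.7° − 60·2.781 = 59.5; c'Δl = 39.21; W sinα = 174.9
Slice 6: Δl = 2.0/cos47.1° = 2.938 m; N'_6 = 189·cos47.1° − 3·2.938 = 119.8; c'Δl = 41.43; W sinα = 138.5
Slice 7: Δl = 2.3/cos58.9° = 4.453 m; N'_7 = 96·cos58.9° − 7·4.453 = 18.4; c'Δl = 62.78; W sinα = 82.2
Σc'Δl = 306.1 kN/m; ΣN' = 1170.5 kN/m; ΣW sinα = 776.5 kN/m
Resisting = 306.1 + 1170.5·tan21.2° = 306.1 + 454.0 = 760.1 kN/m
FS = 760.1 / 776.5 = 0.979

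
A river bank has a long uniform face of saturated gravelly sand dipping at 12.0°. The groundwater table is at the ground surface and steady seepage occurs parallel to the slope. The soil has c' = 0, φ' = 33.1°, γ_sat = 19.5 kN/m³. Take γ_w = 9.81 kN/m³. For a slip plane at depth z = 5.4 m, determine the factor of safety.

With seepage parallel to the slope and the water table at the surface, the effective normal stress on the slip plane uses the buoyant unit weight γ' = γ_sat − γ_w while the driving shear stress uses γ_sat:
FS = [c' + γ' z cos²β tanφ'] / [γ_sat z sinβ cosβ]
(For c' = 0 this reduces to FS = (γ'/γ_sat)·tanφ'/tanβ.)
γ' = 19.5 − 9.81 = 9.69 kN/m³
Numerator = 0.0 + 9.69·5.4·cos²12.0°·tan33.1° = 0.0 + 9.69·5.4·0.9568·0.6519 = 32.636 kPa
Denominator = 19.5·5.4·sin12.0°·cos12.0° = 19.5·5.4·0.2079·0.9781 = 21.415 kPa
FS = 32.636 / 21.415 = 1.524

FS = 1.52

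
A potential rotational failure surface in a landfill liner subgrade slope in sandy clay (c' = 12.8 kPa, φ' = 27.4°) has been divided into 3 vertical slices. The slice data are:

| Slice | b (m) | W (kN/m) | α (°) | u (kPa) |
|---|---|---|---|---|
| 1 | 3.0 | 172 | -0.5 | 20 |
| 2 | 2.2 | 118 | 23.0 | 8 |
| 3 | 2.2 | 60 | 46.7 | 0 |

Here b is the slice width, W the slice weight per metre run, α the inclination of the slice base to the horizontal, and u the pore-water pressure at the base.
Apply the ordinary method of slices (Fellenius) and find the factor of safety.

Ordinary method of slices: FS = Σ[c'·Δl_i + (W_i cosα_i − u_i·Δl_i)·tanφ'] / Σ W_i sinα_i, with Δl_i = b_i / cosα_i.
Slice 1: Δl = 3.0/cos(-0.5°) = 3.000 m; N'_1 = 172·cos(-0.5°) − 20·3.000 = 112.0; c'Δl = 38.40; W sinα = -1.5
Slice 2: Δl = 2.2/cos23.0° = 2.390 m; N'_2 = 118·cos23.0° − 8·2.390 = 89.5; c'Δl = 30.59; W sinα = 46.1
Slice 3: Δl = 2.2/cos46.7° = 3.208 m; N'_3 = 60·cos46.7° − 0·3.208 = 41.1; c'Δl = 41.06; W sinα = 43.7
Σc'Δl = 110.1 kN/m; ΣN' = 242.6 kN/m; ΣW sinα = 88.3 kN/m
Resisting = 110.1 + 242.6·tan27.4° = 110.1 + 125.8 = 235.8 kN/m
FS = 235.8 / 88.3 = 2.672

FS = 2.67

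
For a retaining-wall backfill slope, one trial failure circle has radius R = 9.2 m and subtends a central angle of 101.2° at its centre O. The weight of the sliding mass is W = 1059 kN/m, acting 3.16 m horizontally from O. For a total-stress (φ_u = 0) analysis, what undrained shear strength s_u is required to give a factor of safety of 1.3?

FS = s_u·L_a·R / (W·d), so s_u = FS·W·d / (L_a·R).
Arc length L_a = R·θ = 9.2·(101.2°·π/180) = 9.2·1.7663 = 16.25 m
s_u = 1.3·1059·3.16 / (16.25·9.2) = 4350.4 / 149.50 = 29.10 kPa

s_u = 29.1 kPa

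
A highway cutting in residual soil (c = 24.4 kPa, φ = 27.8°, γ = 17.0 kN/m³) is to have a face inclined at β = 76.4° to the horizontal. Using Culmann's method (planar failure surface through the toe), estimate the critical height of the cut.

Culmann's analysis gives the critical failure plane at α_cr = (β + φ)/2 = (76.4 + 27.8)/2 = 52.1°, and the critical height
H_c = (4c/γ) · sinβ cosφ / [1 − cos(β − φ)]
    = (4·24.4/17.0) · sin76.4°·cos27.8° / [1 − cos(48.6°)]
    = 5.741 · 0.9720·0.8846 / [1 − 0.6613]
    = 5.741 · 0.8598 / 0.3387
    = 14.57 m

H_c = 14.57 m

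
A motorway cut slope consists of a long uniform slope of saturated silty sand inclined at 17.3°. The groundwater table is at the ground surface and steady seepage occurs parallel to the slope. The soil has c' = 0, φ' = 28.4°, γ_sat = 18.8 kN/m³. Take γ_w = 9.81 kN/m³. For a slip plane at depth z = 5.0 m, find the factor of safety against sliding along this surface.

With seepage parallel to the slope and the water table at the surface, the effective normal stress on the slip plane uses the buoyant unit weight γ' = γ_sat − γ_w while the driving shear stress uses γ_sat:
FS = [c' + γ' z cos²β tanφ'] / [γ_sat z sinβ cosβ]
(For c' = 0 this reduces to FS = (γ'/γ_sat)·tanφ'/tanβ.)
γ' = 18.8 − 9.81 = 8.99 kN/m³
Numerator = 0.0 + 8.99·5.0·cos²17.3°·tan28.4° = 0.0 + 8.99·5.0·0.9116·0.5407 = 22.155 kPa
Denominator = 18.8·5.0·sin17.3°·cos17.3° = 18.8·5.0·0.2974·0.9548 = 26.689 kPa
FS = 22.155 / 26.689 = 0.830

FS = 0.83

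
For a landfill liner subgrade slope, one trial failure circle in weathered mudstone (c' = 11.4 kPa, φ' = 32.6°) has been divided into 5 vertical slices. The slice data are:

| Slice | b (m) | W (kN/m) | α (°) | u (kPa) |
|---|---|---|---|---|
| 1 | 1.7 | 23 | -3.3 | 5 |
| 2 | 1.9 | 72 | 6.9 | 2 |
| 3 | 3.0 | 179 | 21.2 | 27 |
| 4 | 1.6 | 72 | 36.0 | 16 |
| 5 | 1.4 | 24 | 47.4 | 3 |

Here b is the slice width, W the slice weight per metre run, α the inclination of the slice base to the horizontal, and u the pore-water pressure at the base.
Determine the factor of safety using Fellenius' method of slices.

Ordinary method of slices: FS = Σ[c'·Δl_i + (W_i cosα_i − u_i·Δl_i)·tanφ'] / Σ W_i sinα_i, with Δl_i = b_i / cosα_i.
Slice 1: Δl = 1.7/cos(-3.3°) = 1.703 m; N'_1 = 23·cos(-3.3°) − 5·1.703 = 14.4; c'Δl = 19.41; W sinα = -1.3
Slice 2: Δl = 1.9/cos6.9° = 1.914 m; N'_2 = 72·cos6.9° − 2·1.914 = 67.7; c'Δl = 21.82; W sinα = 8.6
Slice 3: Δl = 3.0/cos21.2° = 3.218 m; N'_3 = 179·cos21.2° − 27·3.218 = 80.0; c'Δl = 36.68; W sinα = 64.7
Slice 4: Δl = 1.6/cos36.0° = 1.978 m; N'_4 = 72·cos36.0° − 16·1.978 = 26.6; c'Δl = 22.55; W sinα = 42.3
Slice 5: Δl = 1.4/cos47.4° = 2.068 m; N'_5 = 24·cos47.4° − 3·2.068 = 10.0; c'Δl = 23.58; W sinα = 17.7
Σc'Δl = 124.0 kN/m; ΣN' = 198.8 kN/m; ΣW sinα = 132.0 kN/m
Resisting = 124.0 + 198.8·tan32.6° = 124.0 + 127.1 = 251.1 kN/m
FS = 251.1 / 132.0 = 1.902

FS = 1.90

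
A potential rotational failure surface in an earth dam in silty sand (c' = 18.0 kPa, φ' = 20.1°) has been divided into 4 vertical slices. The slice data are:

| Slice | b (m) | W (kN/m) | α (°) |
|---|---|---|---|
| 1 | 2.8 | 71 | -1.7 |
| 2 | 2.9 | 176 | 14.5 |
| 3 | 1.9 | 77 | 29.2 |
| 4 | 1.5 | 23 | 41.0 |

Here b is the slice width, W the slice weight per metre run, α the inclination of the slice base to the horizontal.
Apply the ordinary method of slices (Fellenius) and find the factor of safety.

FS = 3.16

Ordinary method of slices: FS = Σ[c'·Δl_i + (W_i cosα_i)·tanφ'] / Σ W_i sinα_i, with Δl_i = b_i / cosα_i.
Slice 1: Δl = 2.8/cos(-1.7°) = 2.801 m; N'_1 = 71·cos(-1.7°) = 71.0; c'Δl = 50.42; W sinα = -2.1
Slice 2: Δl = 2.9/cos14.5° = 2.995 m; N'_2 = 176·cos14.5° = 170.4; c'Δl = 53.92; W sinα = 44.1
Slice 3: Δl = 1.9/cos29.2° = 2.177 m; N'_3 = 77·cos29.2° = 67.2; c'Δl = 39.18; W sinα = 37.6
Slice 4: Δl = 1.5/cos41.0° = 1.988 m; N'_4 = 23·cos41.0° = 17.4; c'Δl = 35.78; W sinα = 15.1
Σc'Δl = 179.3 kN/m; ΣN' = 325.9 kN/m; ΣW sinα = 94.6 kN/m
Resisting = 179.3 + 325.9·tan20.1° = 179.3 + 119.3 = 298.6 kN/m
FS = 298.6 / 94.6 = 3.156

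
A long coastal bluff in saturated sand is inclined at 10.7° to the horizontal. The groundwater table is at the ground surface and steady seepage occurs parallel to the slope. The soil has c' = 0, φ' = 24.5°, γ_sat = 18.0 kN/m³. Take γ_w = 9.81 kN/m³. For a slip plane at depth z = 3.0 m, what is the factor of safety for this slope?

With seepage parallel to the slope and the water table at the surface, the effective normal stress on the slip plane uses the buoyant unit weight γ' = γ_sat − γ_w while the driving shear stress uses γ_sat:
FS = [c' + γ' z cos²β tanφ'] / [γ_sat z sinβ cosβ]
(For c' = 0 this reduces to FS = (γ'/γ_sat)·tanφ'/tanβ.)
γ' = 18.0 − 9.81 = 8.19 kN/m³
Numerator = 0.0 + 8.19·3.0·cos²10.7°·tan24.5° = 0.0 + 8.19·3.0·0.9655·0.4557 = 10.811 kPa
Denominator = 18.0·3.0·sin10.7°·cos10.7° = 18.0·3.0·0.1857·0.9826 = 9.852 kPa
FS = 10.811 / 9.852 = 1.097

FS = 1.10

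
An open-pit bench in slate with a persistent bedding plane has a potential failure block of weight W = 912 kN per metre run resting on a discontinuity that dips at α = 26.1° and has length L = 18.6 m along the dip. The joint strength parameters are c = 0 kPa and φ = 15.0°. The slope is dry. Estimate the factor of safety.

FS = 0.55

Resolving the block weight along and normal to the plane and applying the Mohr–Coulomb strength on the joint:
N' = W cosα = 912·cos26.1° = 819.0 kN/m
Driving force T = W sinα = 912·sin26.1° = 401.2 kN/m
Resisting force R = c·L + N'·tanφ = 0·18.6 + 819.0·tan15.0° = 0.0 + 219.5 = 219.5 kN/m
FS = R / T = 219.5 / 401.2 = 0.547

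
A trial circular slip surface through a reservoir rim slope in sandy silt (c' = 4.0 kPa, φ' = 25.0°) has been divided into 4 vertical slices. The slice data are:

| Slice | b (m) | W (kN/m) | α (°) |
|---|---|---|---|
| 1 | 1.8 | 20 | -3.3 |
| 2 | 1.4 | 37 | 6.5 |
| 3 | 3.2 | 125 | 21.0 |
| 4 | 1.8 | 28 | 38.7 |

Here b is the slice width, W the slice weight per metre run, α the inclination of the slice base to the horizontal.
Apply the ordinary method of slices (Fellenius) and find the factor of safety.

Ordinary method of slices: FS = Σ[c'·Δl_i + (W_i cosα_i)·tanφ'] / Σ W_i sinα_i, with Δl_i = b_i / cosα_i.
Slice 1: Δl = 1.8/cos(-3.3°) = 1.803 m; N'_1 = 20·cos(-3.3°) = 20.0; c'Δl = 7.21; W sinα = -1.2
Slice 2: Δl = 1.4/cos6.5° = 1.409 m; N'_2 = 37·cos6.5° = 36.8; c'Δl = 5.64; W sinα = 4.2
Slice 3: Δl = 3.2/cos21.0° = 3.428 m; N'_3 = 125·cos21.0° = 116.7; c'Δl = 13.71; W sinα = 44.8
Slice 4: Δl = 1.8/cos38.7° = 2.306 m; N'_4 = 28·cos38.7° = 21.9; c'Δl = 9.23; W sinα = 17.5
Σc'Δl = 35.8 kN/m; ΣN' = 195.3 kN/m; ΣW sinα = 65.3 kN/m
Resisting = 35.8 + 195.3·tan25.0° = 35.8 + 91.1 = 126.8 kN/m
FS = 126.8 / 65.3 = 1.941

FS = 1.94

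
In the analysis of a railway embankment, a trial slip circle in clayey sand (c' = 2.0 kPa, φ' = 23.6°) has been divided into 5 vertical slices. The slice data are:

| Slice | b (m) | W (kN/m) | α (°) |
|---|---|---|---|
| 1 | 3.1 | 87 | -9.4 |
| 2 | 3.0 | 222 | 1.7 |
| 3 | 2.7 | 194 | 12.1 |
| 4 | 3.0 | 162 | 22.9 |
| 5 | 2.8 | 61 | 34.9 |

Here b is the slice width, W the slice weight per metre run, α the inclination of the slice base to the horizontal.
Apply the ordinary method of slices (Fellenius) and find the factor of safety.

Ordinary method of slices: FS = Σ[c'·Δl_i + (W_i cosα_i)·tanφ'] / Σ W_i sinα_i, with Δl_i = b_i / cosα_i.
Slice 1: Δl = 3.1/cos(-9.4°) = 3.142 m; N'_1 = 87·cos(-9.4°) = 85.8; c'Δl = 6.28; W sinα = -14.2
Slice 2: Δl = 3.0/cos1.7° = 3.001 m; N'_2 = 222·cos1.7° = 221.9; c'Δl = 6.00; W sinα = 6.6
Slice 3: Δl = 2.7/cos12.1° = 2.761 m; N'_3 = 194·cos12.1° = 189.7; c'Δl = 5.52; W sinα = 40.7
Slice 4: Δl = 3.0/cos22.9° = 3.257 m; N'_4 = 162·cos22.9° = 149.2; c'Δl = 6.51; W sinα = 63.0
Slice 5: Δl = 2.8/cos34.9° = 3.414 m; N'_5 = 61·cos34.9° = 50.0; c'Δl = 6.83; W sinα = 34.9
Σc'Δl = 31.2 kN/m; ΣN' = 696.7 kN/m; ΣW sinα = 131.0 kN/m
Resisting = 31.2 + 696.7·tan23.6° = 31.2 + 304.4 = 335.5 kN/m
FS = 335.5 / 131.0 = 2.562

FS = 2.56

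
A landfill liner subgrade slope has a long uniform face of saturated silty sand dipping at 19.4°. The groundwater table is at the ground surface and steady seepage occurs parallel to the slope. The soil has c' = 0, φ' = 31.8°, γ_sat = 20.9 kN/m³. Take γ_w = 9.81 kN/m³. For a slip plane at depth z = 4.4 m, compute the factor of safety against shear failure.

With seepage parallel to the slope and the water table at the surface, the effective normal stress on the slip plane uses the buoyant unit weight γ' = γ_sat − γ_w while the driving shear stress uses γ_sat:
FS = [c' + γ' z cos²β tanφ'] / [γ_sat z sinβ cosβ]
(For c' = 0 this reduces to FS = (γ'/γ_sat)·tanφ'/tanβ.)
γ' = 20.9 − 9.81 = 11.09 kN/m³
Numerator = 0.0 + 11.09·4.4·cos²19.4°·tan31.8° = 0.0 + 11.09·4.4·0.8897·0.6200 = 26.917 kPa
Denominator = 20.9·4.4·sin19.4°·cos19.4° = 20.9·4.4·0.3322·0.9432 = 28.811 kPa
FS = 26.917 / 28.811 = 0.934

FS = 0.93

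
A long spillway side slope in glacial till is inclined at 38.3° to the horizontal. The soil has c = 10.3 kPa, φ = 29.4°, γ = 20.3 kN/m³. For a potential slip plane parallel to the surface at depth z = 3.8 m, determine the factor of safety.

FS = 0.99

For an infinite slope with a slip plane parallel to the surface (no pore pressure): FS = [c + γz cos²β tanφ] / [γz sinβ cosβ].
γz = 20.3·3.8 = 77.14 kN/m²
Numerator = 10.3 + 77.14·cos²38.3°·tan29.4° = 10.3 + 77.14·0.6159·0.5635 = 37.070 kPa
Denominator = 77.14·sin38.3°·cos38.3° = 77.14·0.6198·0.7848 = 37.520 kPa
FS = 37.070 / 37.520 = 0.988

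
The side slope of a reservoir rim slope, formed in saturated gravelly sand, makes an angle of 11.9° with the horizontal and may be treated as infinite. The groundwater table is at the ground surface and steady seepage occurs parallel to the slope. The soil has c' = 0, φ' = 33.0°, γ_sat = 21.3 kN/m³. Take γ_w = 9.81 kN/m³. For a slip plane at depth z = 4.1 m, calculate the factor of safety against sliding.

With seepage parallel to the slope and the water table at the surface, the effective normal stress on the slip plane uses the buoyant unit weight γ' = γ_sat − γ_w while the driving shear stress uses γ_sat:
FS = [c' + γ' z cos²β tanφ'] / [γ_sat z sinβ cosβ]
(For c' = 0 this reduces to FS = (γ'/γ_sat)·tanφ'/tanβ.)
γ' = 21.3 − 9.81 = 11.49 kN/m³
Numerator = 0.0 + 11.49·4.1·cos²11.9°·tan33.0° = 0.0 + 11.49·4.1·0.9575·0.6494 = 29.292 kPa
Denominator = 21.3·4.1·sin11.9°·cos11.9° = 21.3·4.1·0.2062·0.9785 = 17.621 kPa
FS = 29.292 / 17.621 = 1.662

FS = 1.66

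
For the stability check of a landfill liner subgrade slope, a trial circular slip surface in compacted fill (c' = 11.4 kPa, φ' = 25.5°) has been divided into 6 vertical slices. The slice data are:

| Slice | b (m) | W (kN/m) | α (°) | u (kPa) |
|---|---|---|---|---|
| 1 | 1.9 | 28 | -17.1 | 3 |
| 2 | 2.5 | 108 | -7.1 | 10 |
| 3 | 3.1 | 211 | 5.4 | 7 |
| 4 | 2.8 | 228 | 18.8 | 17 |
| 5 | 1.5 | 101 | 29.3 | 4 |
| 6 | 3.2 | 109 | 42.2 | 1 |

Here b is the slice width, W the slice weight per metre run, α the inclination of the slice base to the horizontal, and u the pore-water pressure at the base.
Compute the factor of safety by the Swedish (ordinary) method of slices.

FS = 2.48

Ordinary method of slices: FS = Σ[c'·Δl_i + (W_i cosα_i − u_i·Δl_i)·tanφ'] / Σ W_i sinα_i, with Δl_i = b_i / cosα_i.
Slice 1: Δl = 1.9/cos(-17.1°) = 1.988 m; N'_1 = 28·cos(-17.1°) − 3·1.988 = 20.8; c'Δl = 22.66; W sinα = -8.2
Slice 2: Δl = 2.5/cos(-7.1°) = 2.519 m; N'_2 = 108·cos(-7.1°) − 10·2.519 = 82.0; c'Δl = 28.72; W sinα = -13.3
Slice 3: Δl = 3.1/cos5.4° = 3.114 m; N'_3 = 211·cos5.4° − 7·3.114 = 188.3; c'Δl = 35.50; W sinα = 19.9
Slice 4: Δl = 2.8/cos18.8° = 2.958 m; N'_4 = 228·cos18.8° − 17·2.958 = 165.6; c'Δl = 33.72; W sinα = 73.5
Slice 5: Δl = 1.5/cos29.3° = 1.720 m; N'_5 = 101·cos29.3° − 4·1.720 = 81.2; c'Δl = 19.61; W sinα = 49.4
Slice 6: Δl = 3.2/cos42.2° = 4.320 m; N'_6 = 109·cos42.2° − 1·4.320 = 76.4; c'Δl = 49.24; W sinα = 73.2
Σc'Δl = 189.5 kN/m; ΣN' = 614.2 kN/m; ΣW sinα = 194.4 kN/m
Resisting = 189.5 + 614.2·tan25.5° = 189.5 + 293.0 = 482.4 kN/m
FS = 482.4 / 194.4 = 2.482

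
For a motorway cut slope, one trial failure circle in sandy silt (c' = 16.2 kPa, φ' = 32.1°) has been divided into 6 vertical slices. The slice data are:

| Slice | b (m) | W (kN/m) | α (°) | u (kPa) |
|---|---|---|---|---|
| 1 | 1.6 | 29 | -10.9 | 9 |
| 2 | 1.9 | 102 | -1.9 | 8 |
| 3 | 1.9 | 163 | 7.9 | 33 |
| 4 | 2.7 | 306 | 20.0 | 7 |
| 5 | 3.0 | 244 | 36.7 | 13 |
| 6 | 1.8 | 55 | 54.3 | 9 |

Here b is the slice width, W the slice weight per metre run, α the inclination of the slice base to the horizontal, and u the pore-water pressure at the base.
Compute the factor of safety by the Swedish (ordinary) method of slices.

Ordinary method of slices: FS = Σ[c'·Δl_i + (W_i cosα_i − u_i·Δl_i)·tanφ'] / Σ W_i sinα_i, with Δl_i = b_i / cosα_i.
Slice 1: Δl = 1.6/cos(-10.9°) = 1.629 m; N'_1 = 29·cos(-10.9°) − 9·1.629 = 13.8; c'Δl = 26.40; W sinα = -5.5
Slice 2: Δl = 1.9/cos(-1.9°) = 1.901 m; N'_2 = 102·cos(-1.9°) − 8·1.901 = 86.7; c'Δl = 30.80; W sinα = -3.4
Slice 3: Δl = 1.9/cos7.9° = 1.918 m; N'_3 = 163·cos7.9° − 33·1.918 = 98.2; c'Δl = 31.07; W sinα = 22.4
Slice 4: Δl = 2.7/cos20.0° = 2.873 m; N'_4 = 306·cos20.0° − 7·2.873 = 267.4; c'Δl = 46.55; W sinα = 104.7
Slice 5: Δl = 3.0/cos36.7° = 3.742 m; N'_5 = 244·cos36.7° − 13·3.742 = 147.0; c'Δl = 60.62; W sinα = 145.8
Slice 6: Δl = 1.8/cos54.3° = 3.085 m; N'_6 = 55·cos54.3° − 9·3.085 = 4.3; c'Δl = 49.97; W sinα = 44.7
Σc'Δl = 245.4 kN/m; ΣN' = 617.5 kN/m; ΣW sinα = 308.7 kN/m
Resisting = 245.4 + 617.5·tan32.1° = 245.4 + 387.3 = 632.7 kN/m
FS = 632.7 / 308.7 = 2.050

FS = 2.05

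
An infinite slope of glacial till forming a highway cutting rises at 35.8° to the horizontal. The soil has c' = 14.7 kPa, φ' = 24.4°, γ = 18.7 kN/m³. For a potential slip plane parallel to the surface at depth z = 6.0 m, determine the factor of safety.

FS = 0.91

For an infinite slope with a slip plane parallel to the surface (no pore pressure): FS = [c' + γz cos²β tanφ'] / [γz sinβ cosβ].
γz = 18.7·6.0 = 112.20 kN/m²
Numerator = 14.7 + 112.20·cos²35.8°·tan24.4° = 14.7 + 112.20·0.6578·0.4536 = 48.181 kPa
Denominator = 112.20·sin35.8°·cos35.8° = 112.20·0.5850·0.8111 = 53.232 kPa
FS = 48.181 / 53.232 = 0.905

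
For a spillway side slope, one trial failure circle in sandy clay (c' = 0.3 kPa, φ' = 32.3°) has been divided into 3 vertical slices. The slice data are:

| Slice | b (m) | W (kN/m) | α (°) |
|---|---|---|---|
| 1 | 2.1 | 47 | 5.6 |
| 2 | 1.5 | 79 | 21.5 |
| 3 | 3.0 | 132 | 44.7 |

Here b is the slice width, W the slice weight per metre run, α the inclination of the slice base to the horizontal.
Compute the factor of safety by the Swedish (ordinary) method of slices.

FS = 1.09

Ordinary method of slices: FS = Σ[c'·Δl_i + (W_i cosα_i)·tanφ'] / Σ W_i sinα_i, with Δl_i = b_i / cosα_i.
Slice 1: Δl = 2.1/cos5.6° = 2.110 m; N'_1 = 47·cos5.6° = 46.8; c'Δl = 0.63; W sinα = 4.6
Slice 2: Δl = 1.5/cos21.5° = 1.612 m; N'_2 = 79·cos21.5° = 73.5; c'Δl = 0.48; W sinα = 29.0
Slice 3: Δl = 3.0/cos44.7° = 4.221 m; N'_3 = 132·cos44.7° = 93.8; c'Δl = 1.27; W sinα = 92.8
Σc'Δl = 2.4 kN/m; ΣN' = 214.1 kN/m; ΣW sinα = 126.4 kN/m
Resisting = 2.4 + 214.1·tan32.3° = 2.4 + 135.4 = 137.7 kN/m
FS = 137.7 / 126.4 = 1.090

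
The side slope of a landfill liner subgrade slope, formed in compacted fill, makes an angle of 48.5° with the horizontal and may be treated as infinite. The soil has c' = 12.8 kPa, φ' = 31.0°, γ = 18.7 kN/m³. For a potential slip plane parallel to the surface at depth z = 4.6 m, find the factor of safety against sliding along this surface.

FS = 0.83

For an infinite slope with a slip plane parallel to the surface (no pore pressure): FS = [c' + γz cos²β tanφ'] / [γz sinβ cosβ].
γz = 18.7·4.6 = 86.02 kN/m²
Numerator = 12.8 + 86.02·cos²48.5°·tan31.0° = 12.8 + 86.02·0.4391·0.6009 = 35.494 kPa
Denominator = 86.02·sin48.5°·cos48.5° = 86.02·0.7490·0.6626 = 42.689 kPa
FS = 35.494 / 42.689 = 0.831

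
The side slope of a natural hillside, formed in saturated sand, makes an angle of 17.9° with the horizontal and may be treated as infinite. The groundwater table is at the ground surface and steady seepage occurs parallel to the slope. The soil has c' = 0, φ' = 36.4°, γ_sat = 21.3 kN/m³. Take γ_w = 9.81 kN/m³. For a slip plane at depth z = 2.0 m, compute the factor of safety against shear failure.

With seepage parallel to the slope and the water table at the surface, the effective normal stress on the slip plane uses the buoyant unit weight γ' = γ_sat − γ_w while the driving shear stress uses γ_sat:
FS = [c' + γ' z cos²β tanφ'] / [γ_sat z sinβ cosβ]
(For c' = 0 this reduces to FS = (γ'/γ_sat)·tanφ'/tanβ.)
γ' = 21.3 − 9.81 = 11.49 kN/m³
Numerator = 0.0 + 11.49·2.0·cos²17.9°·tan36.4° = 0.0 + 11.49·2.0·0.9055·0.7373 = 15.342 kPa
Denominator = 21.3·2.0·sin17.9°·cos17.9° = 21.3·2.0·0.3074·0.9516 = 12.460 kPa
FS = 15.342 / 12.460 = 1.231

FS = 1.23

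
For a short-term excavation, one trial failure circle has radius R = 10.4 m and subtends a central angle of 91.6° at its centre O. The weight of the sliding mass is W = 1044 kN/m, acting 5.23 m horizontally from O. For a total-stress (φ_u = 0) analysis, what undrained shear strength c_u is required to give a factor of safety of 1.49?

c_u = 47.0 kPa

FS = c_u·L_a·R / (W·d), so c_u = FS·W·d / (L_a·R).
Arc length L_a = R·θ = 10.4·(91.6°·π/180) = 10.4·1.5987 = 16.63 m
c_u = 1.49·1044·5.23 / (16.63·10.4) = 8135.6 / 172.92 = 47.05 kPa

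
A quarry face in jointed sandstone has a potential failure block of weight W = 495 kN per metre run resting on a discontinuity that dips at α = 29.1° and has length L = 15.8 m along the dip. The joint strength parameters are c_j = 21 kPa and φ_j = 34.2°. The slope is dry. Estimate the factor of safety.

Resolving the block weight along and normal to the plane and applying the Mohr–Coulomb strength on the joint:
N' = W cosα = 495·cos29.1° = 432.5 kN/m
Driving force T = W sinα = 495·sin29.1° = 240.7 kN/m
Resisting force R = c_j·L + N'·tanφ_j = 21·15.8 + 432.5·tan34.2° = 331.8 + 293.9 = 625.7 kN/m
FS = R / T = 625.7 / 240.7 = 2.599

FS = 2.60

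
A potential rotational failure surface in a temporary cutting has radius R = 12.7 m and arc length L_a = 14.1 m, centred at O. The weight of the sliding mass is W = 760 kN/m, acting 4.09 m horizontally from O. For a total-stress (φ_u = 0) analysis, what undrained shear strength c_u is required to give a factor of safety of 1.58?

c_u = 27.4 kPa

FS = c_u·L_a·R / (W·d), so c_u = FS·W·d / (L_a·R).
c_u = 1.58·760·4.09 / (14.10·12.7) = 4911.3 / 179.07 = 27.43 kPa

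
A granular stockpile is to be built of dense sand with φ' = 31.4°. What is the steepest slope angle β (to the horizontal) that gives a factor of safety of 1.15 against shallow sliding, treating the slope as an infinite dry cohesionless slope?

For an infinite dry cohesionless slope FS = tanφ'/tanβ, so tanβ = tanφ' / FS.
tanβ = tan31.4° / 1.15 = 0.6104 / 1.15 = 0.5308
β = arctan(0.5308) = 27.96°

β = 28.0°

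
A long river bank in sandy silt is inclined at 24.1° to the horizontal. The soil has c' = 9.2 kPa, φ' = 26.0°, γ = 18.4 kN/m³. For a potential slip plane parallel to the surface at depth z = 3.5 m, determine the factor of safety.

For an infinite slope with a slip plane parallel to the surface (no pore pressure): FS = [c' + γz cos²β tanφ'] / [γz sinβ cosβ].
γz = 18.4·3.5 = 64.40 kN/m²
Numerator = 9.2 + 64.40·cos²24.1°·tan26.0° = 9.2 + 64.40·0.8333·0.4877 = 35.373 kPa
Denominator = 64.40·sin24.1°·cos24.1° = 64.40·0.4083·0.9128 = 24.004 kPa
FS = 35.373 / 24.004 = 1.474

FS = 1.47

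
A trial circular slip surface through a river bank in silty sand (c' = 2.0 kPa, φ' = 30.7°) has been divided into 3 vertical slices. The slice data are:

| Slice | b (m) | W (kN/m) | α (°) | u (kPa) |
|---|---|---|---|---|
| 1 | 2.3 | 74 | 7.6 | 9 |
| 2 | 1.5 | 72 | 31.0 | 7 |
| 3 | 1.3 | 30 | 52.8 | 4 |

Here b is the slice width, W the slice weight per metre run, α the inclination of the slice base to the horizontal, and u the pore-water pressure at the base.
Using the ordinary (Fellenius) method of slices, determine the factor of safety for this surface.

Ordinary method of slices: FS = Σ[c'·Δl_i + (W_i cosα_i − u_i·Δl_i)·tanφ'] / Σ W_i sinα_i, with Δl_i = b_i / cosα_i.
Slice 1: Δl = 2.3/cos7.6° = 2.320 m; N'_1 = 74·cos7.6° − 9·2.320 = 52.5; c'Δl = 4.64; W sinα = 9.8
Slice 2: Δl = 1.5/cos31.0° = 1.750 m; N'_2 = 72·cos31.0° − 7·1.750 = 49.5; c'Δl = 3.50; W sinα = 37.1
Slice 3: Δl = 1.3/cos52.8° = 2.150 m; N'_3 = 30·cos52.8° − 4·2.150 = 9.5; c'Δl = 4.30; W sinα = 23.9
Σc'Δl = 12.4 kN/m; ΣN' = 111.5 kN/m; ΣW sinα = 70.8 kN/m
Resisting = 12.4 + 111.5·tan30.7° = 12.4 + 66.2 = 78.6 kN/m
FS = 78.6 / 70.8 = 1.111

FS = 1.11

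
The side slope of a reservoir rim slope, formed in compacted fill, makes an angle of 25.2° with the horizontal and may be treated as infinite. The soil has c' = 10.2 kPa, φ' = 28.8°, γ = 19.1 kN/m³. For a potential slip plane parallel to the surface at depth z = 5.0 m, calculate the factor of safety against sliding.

FS = 1.45

For an infinite slope with a slip plane parallel to the surface (no pore pressure): FS = [c' + γz cos²β tanφ'] / [γz sinβ cosβ].
γz = 19.1·5.0 = 95.50 kN/m²
Numerator = 10.2 + 95.50·cos²25.2°·tan28.8° = 10.2 + 95.50·0.8187·0.5498 = 53.184 kPa
Denominator = 95.50·sin25.2°·cos25.2° = 95.50·0.4258·0.9048 = 36.792 kPa
FS = 53.184 / 36.792 = 1.446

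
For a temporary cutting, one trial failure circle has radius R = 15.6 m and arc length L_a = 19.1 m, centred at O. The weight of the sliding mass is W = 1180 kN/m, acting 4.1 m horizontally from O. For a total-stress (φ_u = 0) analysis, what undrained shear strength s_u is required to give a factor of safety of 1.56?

s_u = 25.3 kPa

FS = s_u·L_a·R / (W·d), so s_u = FS·W·d / (L_a·R).
s_u = 1.56·1180·4.1 / (19.10·15.6) = 7547.3 / 297.96 = 25.33 kPa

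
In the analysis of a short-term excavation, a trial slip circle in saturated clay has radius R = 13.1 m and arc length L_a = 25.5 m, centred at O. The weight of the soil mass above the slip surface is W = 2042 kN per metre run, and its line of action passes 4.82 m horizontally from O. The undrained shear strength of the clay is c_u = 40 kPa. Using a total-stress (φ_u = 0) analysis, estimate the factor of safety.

FS = 1.36

Taking moments about the centre O, the resisting moment is provided by the undrained shear strength acting along the arc:
M_R = c_u·L_a·R = 40·25.50·13.1 = 13362.0 kN·m/m
M_D = W·d = 2042·4.82 = 9842.4 kN·m/m
FS = M_R / M_D = 13362.0 / 9842.4 = 1.358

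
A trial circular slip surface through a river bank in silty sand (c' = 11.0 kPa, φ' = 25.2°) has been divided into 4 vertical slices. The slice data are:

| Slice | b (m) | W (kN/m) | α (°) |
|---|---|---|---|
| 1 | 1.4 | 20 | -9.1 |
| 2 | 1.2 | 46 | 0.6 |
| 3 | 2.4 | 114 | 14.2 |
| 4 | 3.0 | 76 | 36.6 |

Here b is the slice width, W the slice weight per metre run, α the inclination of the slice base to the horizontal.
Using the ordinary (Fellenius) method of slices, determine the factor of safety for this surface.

FS = 2.96

Ordinary method of slices: FS = Σ[c'·Δl_i + (W_i cosα_i)·tanφ'] / Σ W_i sinα_i, with Δl_i = b_i / cosα_i.
Slice 1: Δl = 1.4/cos(-9.1°) = 1.418 m; N'_1 = 20·cos(-9.1°) = 19.7; c'Δl = 15.60; W sinα = -3.2
Slice 2: Δl = 1.2/cos0.6° = 1.200 m; N'_2 = 46·cos0.6° = 46.0; c'Δl = 13.20; W sinα = 0.5
Slice 3: Δl = 2.4/cos14.2° = 2.476 m; N'_3 = 114·cos14.2° = 110.5; c'Δl = 27.23; W sinα = 28.0
Slice 4: Δl = 3.0/cos36.6° = 3.737 m; N'_4 = 76·cos36.6° = 61.0; c'Δl = 41.11; W sinα = 45.3
Σc'Δl = 97.1 kN/m; ΣN' = 237.3 kN/m; ΣW sinα = 70.6 kN/m
Resisting = 97.1 + 237.3·tan25.2° = 97.1 + 111.7 = 208.8 kN/m
FS = 208.8 / 70.6 = 2.957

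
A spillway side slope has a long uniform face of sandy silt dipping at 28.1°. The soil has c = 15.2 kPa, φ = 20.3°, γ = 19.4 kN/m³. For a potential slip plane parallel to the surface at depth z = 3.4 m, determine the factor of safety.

FS = 1.25

For an infinite slope with a slip plane parallel to the surface (no pore pressure): FS = [c + γz cos²β tanφ] / [γz sinβ cosβ].
γz = 19.4·3.4 = 65.96 kN/m²
Numerator = 15.2 + 65.96·cos²28.1°·tan20.3° = 15.2 + 65.96·0.7781·0.3699 = 34.186 kPa
Denominator = 65.96·sin28.1°·cos28.1° = 65.96·0.4710·0.8821 = 27.406 kPa
FS = 34.186 / 27.406 = 1.247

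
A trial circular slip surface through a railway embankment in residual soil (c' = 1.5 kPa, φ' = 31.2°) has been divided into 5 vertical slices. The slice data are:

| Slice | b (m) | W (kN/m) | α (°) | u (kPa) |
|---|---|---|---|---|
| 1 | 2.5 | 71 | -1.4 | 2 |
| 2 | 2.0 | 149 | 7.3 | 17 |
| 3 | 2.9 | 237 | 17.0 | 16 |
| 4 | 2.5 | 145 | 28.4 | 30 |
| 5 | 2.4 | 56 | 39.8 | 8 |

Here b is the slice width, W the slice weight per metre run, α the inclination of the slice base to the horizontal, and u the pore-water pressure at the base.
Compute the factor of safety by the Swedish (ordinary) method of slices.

Ordinary method of slices: FS = Σ[c'·Δl_i + (W_i cosα_i − u_i·Δl_i)·tanφ'] / Σ W_i sinα_i, with Δl_i = b_i / cosα_i.
Slice 1: Δl = 2.5/cos(-1.4°) = 2.501 m; N'_1 = 71·cos(-1.4°) − 2·2.501 = 66.0; c'Δl = 3.75; W sinα = -1.7
Slice 2: Δl = 2.0/cos7.3° = 2.016 m; N'_2 = 149·cos7.3° − 17·2.016 = 113.5; c'Δl = 3.02; W sinα = 18.9
Slice 3: Δl = 2.9/cos17.0° = 3.033 m; N'_3 = 237·cos17.0° − 16·3.033 = 178.1; c'Δl = 4.55; W sinα = 69.3
Slice 4: Δl = 2.5/cos28.4° = 2.842 m; N'_4 = 145·cos28.4° − 30·2.842 = 42.3; c'Δl = 4.26; W sinα = 69.0
Slice 5: Δl = 2.4/cos39.8° = 3.124 m; N'_5 = 56·cos39.8° − 8·3.124 = 18.0; c'Δl = 4.69; W sinα = 35.8
Σc'Δl = 20.3 kN/m; ΣN' = 417.9 kN/m; ΣW sinα = 191.3 kN/m
Resisting = 20.3 + 417.9·tan31.2° = 20.3 + 253.1 = 273.4 kN/m
FS = 273.4 / 191.3 = 1.429

FS = 1.43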